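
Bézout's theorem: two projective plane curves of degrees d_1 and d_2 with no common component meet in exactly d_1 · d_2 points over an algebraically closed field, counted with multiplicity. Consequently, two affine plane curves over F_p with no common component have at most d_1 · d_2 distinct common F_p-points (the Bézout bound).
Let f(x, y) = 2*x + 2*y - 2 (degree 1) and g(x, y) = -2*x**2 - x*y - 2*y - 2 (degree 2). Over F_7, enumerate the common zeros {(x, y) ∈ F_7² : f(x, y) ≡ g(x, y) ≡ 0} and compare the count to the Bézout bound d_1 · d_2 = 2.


Common zeros: ∅; count = 0; Bézout bound = 2.

deg(f) = 1, deg(g) = 2, so Bézout bound = 2.
Scan x ∈ F_7. For each x, list the y ∈ F_7 with f(x, y) ≡ 0 and those with g(x, y) ≡ 0 (mod 7); the common zeros in that column are the intersection.
  x = 0: f ≡ 0 at y ∈ {1}; g ≡ 0 at y ∈ {6}; common: ∅.
  x = 1: f ≡ 0 at y ∈ {0}; g ≡ 0 at y ∈ {1}; common: ∅.
  x = 2: f ≡ 0 at y ∈ {6}; g ≡ 0 at y ∈ {1}; common: ∅.
  x = 3: f ≡ 0 at y ∈ {5}; g ≡ 0 at y ∈ {3}; common: ∅.
  x = 4: f ≡ 0 at y ∈ {4}; g ≡ 0 at y ∈ {6}; common: ∅.
  x = 5: f ≡ 0 at y ∈ {3}; g ≡ 0 at y ∈ ∅; common: ∅.
  x = 6: f ≡ 0 at y ∈ {2}; g ≡ 0 at y ∈ {3}; common: ∅.
Collecting: common zeros = ∅, so the count is 0.
Comparison with the Bézout bound: 0 ≤ 2 = deg(f)·deg(g), as expected for curves with no common component (the affine F_7-count falls short of the bound because intersections may lie at infinity, over extension fields, or carry multiplicity).


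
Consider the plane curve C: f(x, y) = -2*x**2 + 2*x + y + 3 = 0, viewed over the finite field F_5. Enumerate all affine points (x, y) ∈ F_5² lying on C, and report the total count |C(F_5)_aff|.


Affine F_5-points: {(0, 2), (1, 2), (2, 1), (3, 4), (4, 1)}; count = 5.

For each of the 25 pairs (x, y) ∈ F_5², evaluate f(x, y) mod 5. Record the zeros.
  x = 0: [0↦3, 1↦4, 2↦0, 3↦1, 4↦2]  zeros at y ∈ {2}
  x = 1: [0↦3, 1↦4, 2↦0, 3↦1, 4↦2]  zeros at y ∈ {2}
  x = 2: [0↦4, 1↦0, 2↦1, 3↦2, 4↦3]  zeros at y ∈ {1}
  x = 3: [0↦1, 1↦2, 2↦3, 3↦4, 4↦0]  zeros at y ∈ {4}
  x = 4: [0↦4, 1↦0, 2↦1, 3↦2, 4↦3]  zeros at y ∈ {1}
Collecting zeros: affine points = {(0, 2), (1, 2), (2, 1), (3, 4), (4, 1)}.
Total count |C(F_5)_aff| = 5.


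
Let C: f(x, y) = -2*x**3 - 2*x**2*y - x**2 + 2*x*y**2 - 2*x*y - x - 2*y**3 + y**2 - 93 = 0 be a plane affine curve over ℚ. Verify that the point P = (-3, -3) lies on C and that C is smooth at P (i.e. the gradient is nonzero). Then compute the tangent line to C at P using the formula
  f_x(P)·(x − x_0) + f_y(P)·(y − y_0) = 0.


Tangent line at P: -61*x - 36*y - 291 = 0.

Step 1: f(-3, -3) = 0, so P lies on C.
Step 2: partial derivatives
  f_x(x, y) = -6*x**2 - 4*x*y - 2*x + 2*y**2 - 2*y - 1, f_y(x, y) = -2*x**2 + 4*x*y - 2*x - 6*y**2 + 2*y.
  f_x(P) = -61, f_y(P) = -36 (gradient nonzero, so P is smooth).
Step 3: tangent line at P: -61·(x − -3) + -36·(y − -3) = 0.
Expanding: -61*x - 36*y - 291 = 0.


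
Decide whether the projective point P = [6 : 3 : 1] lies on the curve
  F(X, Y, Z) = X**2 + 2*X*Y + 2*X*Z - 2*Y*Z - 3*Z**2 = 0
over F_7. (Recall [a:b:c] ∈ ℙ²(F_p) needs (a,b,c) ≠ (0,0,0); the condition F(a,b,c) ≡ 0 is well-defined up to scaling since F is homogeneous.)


F(6,3,1) ≡ 5 (mod 7); P is NOT on the curve.

Evaluate F(6, 3, 1) term-by-term (mod 7).
  X**2 ↦ 1·36·1·1 = 36
  2*X*Y ↦ 2·6·3·1 = 36
  2*X*Z ↦ 2·6·1·1 = 12
  -2*Y*Z ↦ -2·1·3·1 = -6
  -3*Z**2 ↦ -3·1·1·1 = -3
Sum: F(6, 3, 1) = (36) + (36) + (12) + (-6) + (-3) = 75.
Reducing mod 7: 75 ≡ 5 (mod 7).
Since F(a, b, c) ≡ 5 ≠ 0 (mod 7), P does NOT lie on the curve.


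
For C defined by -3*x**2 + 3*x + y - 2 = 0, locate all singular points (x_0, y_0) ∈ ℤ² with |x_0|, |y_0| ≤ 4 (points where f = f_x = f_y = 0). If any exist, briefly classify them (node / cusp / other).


No singular points in the scanned grid; C is smooth there.

Compute partial derivatives:
  f_x = 3 - 6*x.
  f_y = 1.
f_y = 1 is a nonzero constant, so f_y never vanishes: no point (x, y) can satisfy f = f_x = f_y = 0. In particular no (x, y) ∈ {−4, ..., 4}² is singular; the curve is smooth.


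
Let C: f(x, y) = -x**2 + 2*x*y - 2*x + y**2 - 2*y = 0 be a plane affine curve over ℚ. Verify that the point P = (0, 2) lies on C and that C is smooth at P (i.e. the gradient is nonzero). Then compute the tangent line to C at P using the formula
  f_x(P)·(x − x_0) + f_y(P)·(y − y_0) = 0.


Tangent line at P: 2*x + 2*y - 4 = 0.

Step 1: f(0, 2) = 0, so P lies on C.
Step 2: partial derivatives
  f_x(x, y) = -2*x + 2*y - 2, f_y(x, y) = 2*x + 2*y - 2.
  f_x(P) = 2, f_y(P) = 2 (gradient nonzero, so P is smooth).
Step 3: tangent line at P: 2·(x − 0) + 2·(y − 2) = 0.
Expanding: 2*x + 2*y - 4 = 0.


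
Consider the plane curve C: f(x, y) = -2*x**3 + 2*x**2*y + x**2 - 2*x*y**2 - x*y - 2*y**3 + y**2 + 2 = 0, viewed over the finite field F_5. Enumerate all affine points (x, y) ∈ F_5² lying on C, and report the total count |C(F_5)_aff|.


Affine F_5-points: {(0, 2), (0, 4), (2, 0), (3, 1), (4, 0)}; count = 5.

For each of the 25 pairs (x, y) ∈ F_5², evaluate f(x, y) mod 5. Record the zeros.
  x = 0: [0↦2, 1↦1, 2↦0, 3↦2, 4↦0]  zeros at y ∈ {2, 4}
  x = 1: [0↦1, 1↦4, 2↦3, 3↦1, 4↦1]  zeros at y ∈ ∅
  x = 2: [0↦0, 1↦1, 2↦4, 3↦2, 4↦3]  zeros at y ∈ {0}
  x = 3: [0↦2, 1↦0, 2↦1, 3↦3, 4↦4]  zeros at y ∈ {1}
  x = 4: [0↦0, 1↦4, 2↦2, 3↦2, 4↦2]  zeros at y ∈ {0}
Collecting zeros: affine points = {(0, 2), (0, 4), (2, 0), (3, 1), (4, 0)}.
Total count |C(F_5)_aff| = 5.


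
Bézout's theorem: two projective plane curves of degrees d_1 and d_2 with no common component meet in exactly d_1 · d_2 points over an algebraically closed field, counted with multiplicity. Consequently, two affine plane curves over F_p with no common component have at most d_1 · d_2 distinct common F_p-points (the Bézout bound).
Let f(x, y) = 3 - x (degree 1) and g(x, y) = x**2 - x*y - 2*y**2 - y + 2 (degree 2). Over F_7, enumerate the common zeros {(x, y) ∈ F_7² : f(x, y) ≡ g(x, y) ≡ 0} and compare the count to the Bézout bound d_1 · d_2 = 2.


Common zeros: ∅; count = 0; Bézout bound = 2.

deg(f) = 1, deg(g) = 2, so Bézout bound = 2.
Scan x ∈ F_7. For each x, list the y ∈ F_7 with f(x, y) ≡ 0 and those with g(x, y) ≡ 0 (mod 7); the common zeros in that column are the intersection.
  x = 0: f ≡ 0 at y ∈ ∅; g ≡ 0 at y ∈ ∅; common: ∅.
  x = 1: f ≡ 0 at y ∈ ∅; g ≡ 0 at y ∈ {3}; common: ∅.
  x = 2: f ≡ 0 at y ∈ ∅; g ≡ 0 at y ∈ {3, 6}; common: ∅.
  x = 3: f ≡ 0 at y ∈ {0, 1, 2, 3, 4, 5, 6}; g ≡ 0 at y ∈ ∅; common: ∅.
  x = 4: f ≡ 0 at y ∈ ∅; g ≡ 0 at y ∈ {2, 6}; common: ∅.
  x = 5: f ≡ 0 at y ∈ ∅; g ≡ 0 at y ∈ {2}; common: ∅.
  x = 6: f ≡ 0 at y ∈ ∅; g ≡ 0 at y ∈ ∅; common: ∅.
Collecting: common zeros = ∅, so the count is 0.
Comparison with the Bézout bound: 0 ≤ 2 = deg(f)·deg(g), as expected for curves with no common component (the affine F_7-count falls short of the bound because intersections may lie at infinity, over extension fields, or carry multiplicity).


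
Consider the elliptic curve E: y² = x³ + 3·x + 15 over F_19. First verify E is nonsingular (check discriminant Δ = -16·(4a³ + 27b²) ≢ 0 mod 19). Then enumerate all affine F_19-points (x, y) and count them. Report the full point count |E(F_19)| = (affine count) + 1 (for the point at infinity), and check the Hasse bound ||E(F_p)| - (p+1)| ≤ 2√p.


Affine points = {(1, 0), (8, 0), (9, 7), (9, 12), (10, 0), (11, 7), (11, 12), (13, 3), (13, 16), (16, 6), (16, 13), (17, 1), (17, 18), (18, 7), (18, 12)}; affine count = 15; |E(F_19)| = 16.

Discriminant check: Δ ∝ 4a³ + 27b² = 4·3³ + 27·15² = 4·27 + 27·225 ≡ 8 (mod 19). Nonzero ⇒ E is nonsingular.
For each x ∈ F_19, compute rhs = x³ + 3·x + 15 mod 19, then count y ∈ F_19 with y² ≡ rhs.
  x = 0: rhs = 15, matching y values: none (0 points).
  x = 1: rhs = 0, matching y values: 0 (1 points).
  x = 2: rhs = 10, matching y values: none (0 points).
  x = 3: rhs = 13, matching y values: none (0 points).
  x = 4: rhs = 15, matching y values: none (0 points).
  x = 5: rhs = 3, matching y values: none (0 points).
  x = 6: rhs = 2, matching y values: none (0 points).
  x = 7: rhs = 18, matching y values: none (0 points).
  x = 8: rhs = 0, matching y values: 0 (1 points).
  x = 9: rhs = 11, matching y values: 7, 12 (2 points).
  x = 10: rhs = 0, matching y values: 0 (1 points).
  x = 11: rhs = 11, matching y values: 7, 12 (2 points).
  x = 12: rhs = 12, matching y values: none (0 points).
  x = 13: rhs = 9, matching y values: 3, 16 (2 points).
  x = 14: rhs = 8, matching y values: none (0 points).
  x = 15: rhs = 15, matching y values: none (0 points).
  x = 16: rhs = 17, matching y values: 6, 13 (2 points).
  x = 17: rhs = 1, matching y values: 1, 18 (2 points).
  x = 18: rhs = 11, matching y values: 7, 12 (2 points).
Total affine count: 15.
Full point count |E(F_19)| = 15 + 1 = 16.
Hasse bound: |16 − (19+1)| = |-4| = 4 ≤ 2√19 ≈ 8.7178 ✓.


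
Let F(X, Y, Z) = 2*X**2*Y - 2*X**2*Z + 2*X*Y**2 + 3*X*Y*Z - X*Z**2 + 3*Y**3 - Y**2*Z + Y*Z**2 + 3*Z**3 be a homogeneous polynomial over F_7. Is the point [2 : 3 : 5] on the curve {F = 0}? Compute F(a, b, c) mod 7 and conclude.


F(2,3,5) ≡ 0 (mod 7); P is on the curve.

Evaluate F(2, 3, 5) term-by-term (mod 7).
  2*X**2*Y ↦ 2·4·3·1 = 24
  -2*X**2*Z ↦ -2·4·1·5 = -40
  2*X*Y**2 ↦ 2·2·9·1 = 36
  3*X*Y*Z ↦ 3·2·3·5 = 90
  -X*Z**2 ↦ -1·2·1·25 = -50
  3*Y**3 ↦ 3·1·27·1 = 81
  -Y**2*Z ↦ -1·1·9·5 = -45
  Y*Z**2 ↦ 1·1·3·25 = 75
  3*Z**3 ↦ 3·1·1·125 = 375
Sum: F(2, 3, 5) = (24) + (-40) + (36) + (90) + (-50) + (81) + (-45) + (75) + (375) = 546.
Reducing mod 7: 546 ≡ 0 (mod 7).
Since F(a, b, c) ≡ 0 (mod 7), P lies on the curve.


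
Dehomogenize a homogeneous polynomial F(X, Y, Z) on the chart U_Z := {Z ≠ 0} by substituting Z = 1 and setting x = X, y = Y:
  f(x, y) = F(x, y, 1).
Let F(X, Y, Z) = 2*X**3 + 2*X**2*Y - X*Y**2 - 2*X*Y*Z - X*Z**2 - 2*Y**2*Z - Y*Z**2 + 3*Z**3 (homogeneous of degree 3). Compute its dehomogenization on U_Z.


f(x, y) = 2*x**3 + 2*x**2*y - x*y**2 - 2*x*y - x - 2*y**2 - y + 3

On U_Z we set Z = 1. Each monomial c·X^i·Y^j·Z^k in F becomes c·x^i·y^j·1^k = c·x^i·y^j.
Substituting Z = 1: F(X, Y, 1) = 2*x**3 + 2*x**2*y - x*y**2 - 2*x*y - x - 2*y**2 - y + 3.
Note: deg(f) ≤ deg(F) = 3; strict inequality happens when F is divisible by Z (lost terms).


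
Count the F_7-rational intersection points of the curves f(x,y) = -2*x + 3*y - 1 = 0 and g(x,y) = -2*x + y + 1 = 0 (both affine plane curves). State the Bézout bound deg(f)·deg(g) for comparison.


Common zeros: {(1, 1)}; count = 1; Bézout bound = 1.

deg(f) = 1, deg(g) = 1, so Bézout bound = 1.
Scan x ∈ F_7. For each x, list the y ∈ F_7 with f(x, y) ≡ 0 and those with g(x, y) ≡ 0 (mod 7); the common zeros in that column are the intersection.
  x = 0: f ≡ 0 at y ∈ {5}; g ≡ 0 at y ∈ {6}; common: ∅.
  x = 1: f ≡ 0 at y ∈ {1}; g ≡ 0 at y ∈ {1}; common: {1}.
  x = 2: f ≡ 0 at y ∈ {4}; g ≡ 0 at y ∈ {3}; common: ∅.
  x = 3: f ≡ 0 at y ∈ {0}; g ≡ 0 at y ∈ {5}; common: ∅.
  x = 4: f ≡ 0 at y ∈ {3}; g ≡ 0 at y ∈ {0}; common: ∅.
  x = 5: f ≡ 0 at y ∈ {6}; g ≡ 0 at y ∈ {2}; common: ∅.
  x = 6: f ≡ 0 at y ∈ {2}; g ≡ 0 at y ∈ {4}; common: ∅.
Collecting: common zeros = {(1, 1)}, so the count is 1.
Comparison with the Bézout bound: 1 ≤ 1 = deg(f)·deg(g), as expected for curves with no common component (the bound is attained).


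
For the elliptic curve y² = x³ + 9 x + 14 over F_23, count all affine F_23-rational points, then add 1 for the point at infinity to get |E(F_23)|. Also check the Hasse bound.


Affine points = {(1, 1), (1, 22), (5, 0), (6, 10), (6, 13), (7, 11), (7, 12), (8, 0), (10, 0), (11, 8), (11, 15), (14, 3), (14, 20), (19, 11), (19, 12), (20, 11), (20, 12), (22, 2), (22, 21)}; affine count = 19; |E(F_23)| = 20.

Discriminant check: Δ ∝ 4a³ + 27b² = 4·9³ + 27·14² = 4·729 + 27·196 ≡ 20 (mod 23). Nonzero ⇒ E is nonsingular.
For each x ∈ F_23, compute rhs = x³ + 9·x + 14 mod 23, then count y ∈ F_23 with y² ≡ rhs.
  x = 0: rhs = 14, matching y values: none (0 points).
  x = 1: rhs = 1, matching y values: 1, 22 (2 points).
  x = 2: rhs = 17, matching y values: none (0 points).
  x = 3: rhs = 22, matching y values: none (0 points).
  x = 4: rhs = 22, matching y values: none (0 points).
  x = 5: rhs = 0, matching y values: 0 (1 points).
  x = 6: rhs = 8, matching y values: 10, 13 (2 points).
  x = 7: rhs = 6, matching y values: 11, 12 (2 points).
  x = 8: rhs = 0, matching y values: 0 (1 points).
  x = 9: rhs = 19, matching y values: none (0 points).
  x = 10: rhs = 0, matching y values: 0 (1 points).
  x = 11: rhs = 18, matching y values: 8, 15 (2 points).
  x = 12: rhs = 10, matching y values: none (0 points).
  x = 13: rhs = 5, matching y values: none (0 points).
  x = 14: rhs = 9, matching y values: 3, 20 (2 points).
  x = 15: rhs = 5, matching y values: none (0 points).
  x = 16: rhs = 22, matching y values: none (0 points).
  x = 17: rhs = 20, matching y values: none (0 points).
  x = 18: rhs = 5, matching y values: none (0 points).
  x = 19: rhs = 6, matching y values: 11, 12 (2 points).
  x = 20: rhs = 6, matching y values: 11, 12 (2 points).
  x = 21: rhs = 11, matching y values: none (0 points).
  x = 22: rhs = 4, matching y values: 2, 21 (2 points).
Total affine count: 19.
Full point count |E(F_23)| = 19 + 1 = 20.
Hasse bound: |20 − (23+1)| = |-4| = 4 ≤ 2√23 ≈ 9.5917 ✓.


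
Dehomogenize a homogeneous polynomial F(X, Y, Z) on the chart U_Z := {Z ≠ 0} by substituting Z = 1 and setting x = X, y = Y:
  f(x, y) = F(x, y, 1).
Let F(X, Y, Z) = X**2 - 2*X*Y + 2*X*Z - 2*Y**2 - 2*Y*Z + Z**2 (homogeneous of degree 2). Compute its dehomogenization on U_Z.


f(x, y) = x**2 - 2*x*y + 2*x - 2*y**2 - 2*y + 1

On U_Z we set Z = 1. Each monomial c·X^i·Y^j·Z^k in F becomes c·x^i·y^j·1^k = c·x^i·y^j.
Substituting Z = 1: F(X, Y, 1) = x**2 - 2*x*y + 2*x - 2*y**2 - 2*y + 1.
Note: deg(f) ≤ deg(F) = 2; strict inequality happens when F is divisible by Z (lost terms).


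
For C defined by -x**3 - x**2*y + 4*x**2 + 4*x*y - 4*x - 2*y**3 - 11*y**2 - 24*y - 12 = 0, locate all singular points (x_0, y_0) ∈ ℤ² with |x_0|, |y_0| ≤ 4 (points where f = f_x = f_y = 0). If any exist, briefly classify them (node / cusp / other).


Singular points: {(2, -2)}; classification: cusp.

Compute partial derivatives:
  f_x = -3*x**2 - 2*x*y + 8*x + 4*y - 4.
  f_y = -x**2 + 4*x - 6*y**2 - 22*y - 24.
Scan x_0 ∈ {−4, ..., 4}. For each x_0, f_y(x_0, y) is a polynomial in y; find its integer roots y ∈ {−4, ..., 4}, then test f_x and f at those candidates.
  x = -4: f_y(-4, y) = -6*y**2 - 22*y - 56; no integer root y with |y| ≤ 4.
  x = -3: f_y(-3, y) = -6*y**2 - 22*y - 45; no integer root y with |y| ≤ 4.
  x = -2: f_y(-2, y) = -6*y**2 - 22*y - 36; no integer root y with |y| ≤ 4.
  x = -1: f_y(-1, y) = -6*y**2 - 22*y - 29; no integer root y with |y| ≤ 4.
  x = 0: f_y(0, y) = -6*y**2 - 22*y - 24; no integer root y with |y| ≤ 4.
  x = 1: f_y(1, y) = -6*y**2 - 22*y - 21; no integer root y with |y| ≤ 4.
  x = 2: f_y(2, y) = -6*y**2 - 22*y - 20; vanishes at y ∈ {-2}. (2, -2): f_x = 0, f = 0 — SINGULAR.
  x = 3: f_y(3, y) = -6*y**2 - 22*y - 21; no integer root y with |y| ≤ 4.
  x = 4: f_y(4, y) = -6*y**2 - 22*y - 24; no integer root y with |y| ≤ 4.
Only singular point on the grid: (2, -2).
Classify: substitute x = 2 + u, y = -2 + v and expand: f = -u**3 - u**2*v - 2*v**3 + v**2.
No constant or linear terms (consistent with a singular point). Quadratic part: v**2. Cubic part: -u**3 - u**2*v - 2*v**3.
The quadratic part v**2 is a perfect square, so there is a single (double) tangent line v = 0, i.e. y = -2. Restricting the cubic part to that line (v = 0) leaves -u**3 ≠ 0, so f is not divisible by v and the branch is v² ≈ u**3 to lowest order — this is a cusp.
Classification: cusp.


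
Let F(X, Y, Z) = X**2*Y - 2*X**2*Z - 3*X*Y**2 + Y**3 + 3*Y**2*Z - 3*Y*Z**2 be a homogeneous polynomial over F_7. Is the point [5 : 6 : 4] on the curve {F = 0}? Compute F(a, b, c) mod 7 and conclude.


F(5,6,4) ≡ 1 (mod 7); P is NOT on the curve.

Evaluate F(5, 6, 4) term-by-term (mod 7).
  X**2*Y ↦ 1·25·6·1 = 150
  -2*X**2*Z ↦ -2·25·1·4 = -200
  -3*X*Y**2 ↦ -3·5·36·1 = -540
  Y**3 ↦ 1·1·216·1 = 216
  3*Y**2*Z ↦ 3·1·36·4 = 432
  -3*Y*Z**2 ↦ -3·1·6·16 = -288
Sum: F(5, 6, 4) = (150) + (-200) + (-540) + (216) + (432) + (-288) = -230.
Reducing mod 7: -230 ≡ 1 (mod 7).
Since F(a, b, c) ≡ 1 ≠ 0 (mod 7), P does NOT lie on the curve.


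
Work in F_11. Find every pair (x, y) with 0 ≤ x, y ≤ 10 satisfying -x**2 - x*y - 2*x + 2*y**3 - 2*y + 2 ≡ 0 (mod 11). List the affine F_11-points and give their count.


Affine F_11-points: {(0, 5), (1, 3), (1, 9), (1, 10), (3, 7), (4, 0), (4, 5), (4, 6), (5, 0), (5, 3), (5, 8), (7, 8), (9, 10), (10, 6), (10, 7), (10, 9)}; count = 16.

For each of the 121 pairs (x, y) ∈ F_11², evaluate f(x, y) mod 11. Record the zeros.
  x = 0: [0↦2, 1↦2, 2↦3, 3↦6, 4↦1, 5↦0, 6↦4, 7↦3, 8↦9, 9↦1, 10↦2]  zeros at y ∈ {5}
  x = 1: [0↦10, 1↦9, 2↦9, 3↦0, 4↦5, 5↦3, 6↦6, 7↦4, 8↦9, 9↦0, 10↦0]  zeros at y ∈ {3, 9, 10}
  x = 2: [0↦5, 1↦3, 2↦2, 3↦3, 4↦7, 5↦4, 6↦6, 7↦3, 8↦7, 9↦8, 10↦7]  zeros at y ∈ ∅
  x = 3: [0↦9, 1↦6, 2↦4, 3↦4, 4↦7, 5↦3, 6↦4, 7↦0, 8↦3, 9↦3, 10↦1]  zeros at y ∈ {7}
  x = 4: [0↦0, 1↦7, 2↦4, 3↦3, 4↦5, 5↦0, 6↦0, 7↦6, 8↦8, 9↦7, 10↦4]  zeros at y ∈ {0, 5, 6}
  x = 5: [0↦0, 1↦6, 2↦2, 3↦0, 4↦1, 5↦6, 6↦5, 7↦10, 8↦0, 9↦9, 10↦5]  zeros at y ∈ {0, 3, 8}
  x = 6: [0↦9, 1↦3, 2↦9, 3↦6, 4↦6, 5↦10, 6↦8, 7↦1, 8↦1, 9↦9, 10↦4]  zeros at y ∈ ∅
  x = 7: [0↦5, 1↦9, 2↦3, 3↦10, 4↦9, 5↦1, 6↦9, 7↦1, 8↦0, 9↦7, 10↦1]  zeros at y ∈ {8}
  x = 8: [0↦10, 1↦2, 2↦6, 3↦1, 4↦10, 5↦1, 6↦8, 7↦10, 8↦8, 9↦3, 10↦7]  zeros at y ∈ ∅
  x = 9: [0↦2, 1↦4, 2↦7, 3↦1, 4↦9, 5↦10, 6↦5, 7↦6, 8↦3, 9↦8, 10↦0]  zeros at y ∈ {10}
  x = 10: [0↦3, 1↦4, 2↦6, 3↦10, 4↦6, 5↦6, 6↦0, 7↦0, 8↦7, 9↦0, 10↦2]  zeros at y ∈ {6, 7, 9}
Collecting zeros: affine points = {(0, 5), (1, 3), (1, 9), (1, 10), (3, 7), (4, 0), (4, 5), (4, 6), (5, 0), (5, 3), (5, 8), (7, 8), (9, 10), (10, 6), (10, 7), (10, 9)}.
Total count |C(F_11)_aff| = 16.


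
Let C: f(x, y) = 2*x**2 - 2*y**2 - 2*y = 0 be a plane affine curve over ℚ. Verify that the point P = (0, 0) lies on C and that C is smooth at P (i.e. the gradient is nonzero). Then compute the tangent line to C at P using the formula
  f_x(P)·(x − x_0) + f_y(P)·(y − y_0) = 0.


Tangent line at P: -2*y = 0.

Step 1: f(0, 0) = 0, so P lies on C.
Step 2: partial derivatives
  f_x(x, y) = 4*x, f_y(x, y) = -4*y - 2.
  f_x(P) = 0, f_y(P) = -2 (gradient nonzero, so P is smooth).
Step 3: tangent line at P: 0·(x − 0) + -2·(y − 0) = 0.
Expanding: -2*y = 0.


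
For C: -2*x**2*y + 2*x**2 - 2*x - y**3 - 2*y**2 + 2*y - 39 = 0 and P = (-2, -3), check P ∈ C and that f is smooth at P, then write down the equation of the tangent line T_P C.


Tangent line at P: -34*x - 21*y - 131 = 0.

Step 1: f(-2, -3) = 0, so P lies on C.
Step 2: partial derivatives
  f_x(x, y) = -4*x*y + 4*x - 2, f_y(x, y) = -2*x**2 - 3*y**2 - 4*y + 2.
  f_x(P) = -34, f_y(P) = -21 (gradient nonzero, so P is smooth).
Step 3: tangent line at P: -34·(x − -2) + -21·(y − -3) = 0.
Expanding: -34*x - 21*y - 131 = 0.


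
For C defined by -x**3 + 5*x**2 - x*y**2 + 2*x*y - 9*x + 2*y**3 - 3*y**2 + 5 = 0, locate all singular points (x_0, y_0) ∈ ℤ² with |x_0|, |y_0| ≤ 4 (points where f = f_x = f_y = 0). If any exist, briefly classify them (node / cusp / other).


Singular points: {(2, 1)}; classification: node.

Compute partial derivatives:
  f_x = -3*x**2 + 10*x - y**2 + 2*y - 9.
  f_y = -2*x*y + 2*x + 6*y**2 - 6*y.
Scan x_0 ∈ {−4, ..., 4}. For each x_0, f_y(x_0, y) is a polynomial in y; find its integer roots y ∈ {−4, ..., 4}, then test f_x and f at those candidates.
  x = -4: f_y(-4, y) = 6*y**2 + 2*y - 8; vanishes at y ∈ {1}. (-4, 1): f_x = -96 ≠ 0.
  x = -3: f_y(-3, y) = 6*y**2 - 6; vanishes at y ∈ {-1, 1}. (-3, -1): f_x = -69 ≠ 0; (-3, 1): f_x = -65 ≠ 0.
  x = -2: f_y(-2, y) = 6*y**2 - 2*y - 4; vanishes at y ∈ {1}. (-2, 1): f_x = -40 ≠ 0.
  x = -1: f_y(-1, y) = 6*y**2 - 4*y - 2; vanishes at y ∈ {1}. (-1, 1): f_x = -21 ≠ 0.
  x = 0: f_y(0, y) = 6*y**2 - 6*y; vanishes at y ∈ {0, 1}. (0, 0): f_x = -9 ≠ 0; (0, 1): f_x = -8 ≠ 0.
  x = 1: f_y(1, y) = 6*y**2 - 8*y + 2; vanishes at y ∈ {1}. (1, 1): f_x = -1 ≠ 0.
  x = 2: f_y(2, y) = 6*y**2 - 10*y + 4; vanishes at y ∈ {1}. (2, 1): f_x = 0, f = 0 — SINGULAR.
  x = 3: f_y(3, y) = 6*y**2 - 12*y + 6; vanishes at y ∈ {1}. (3, 1): f_x = -5 ≠ 0.
  x = 4: f_y(4, y) = 6*y**2 - 14*y + 8; vanishes at y ∈ {1}. (4, 1): f_x = -16 ≠ 0.
Only singular point on the grid: (2, 1).
Classify: substitute x = 2 + u, y = 1 + v and expand: f = -u**3 - u**2 - u*v**2 + 2*v**3 + v**2.
No constant or linear terms (consistent with a singular point). Quadratic part: -u**2 + v**2. Cubic part: -u**3 - u*v**2 + 2*v**3.
The quadratic part v**2 - u**2 = (v − u)(v + u) splits into two distinct linear factors, so there are two distinct tangent lines y − 1 = ±(x − 2) — this is a node (ordinary double point).
Classification: node.


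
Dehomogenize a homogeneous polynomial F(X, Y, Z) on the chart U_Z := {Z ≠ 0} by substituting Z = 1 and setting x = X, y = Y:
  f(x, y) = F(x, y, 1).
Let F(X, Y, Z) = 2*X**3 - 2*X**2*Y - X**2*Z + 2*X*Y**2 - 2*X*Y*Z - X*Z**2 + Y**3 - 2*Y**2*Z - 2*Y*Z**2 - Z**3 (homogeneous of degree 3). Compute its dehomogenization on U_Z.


f(x, y) = 2*x**3 - 2*x**2*y - x**2 + 2*x*y**2 - 2*x*y - x + y**3 - 2*y**2 - 2*y - 1

On U_Z we set Z = 1. Each monomial c·X^i·Y^j·Z^k in F becomes c·x^i·y^j·1^k = c·x^i·y^j.
Substituting Z = 1: F(X, Y, 1) = 2*x**3 - 2*x**2*y - x**2 + 2*x*y**2 - 2*x*y - x + y**3 - 2*y**2 - 2*y - 1.
Note: deg(f) ≤ deg(F) = 3; strict inequality happens when F is divisible by Z (lost terms).


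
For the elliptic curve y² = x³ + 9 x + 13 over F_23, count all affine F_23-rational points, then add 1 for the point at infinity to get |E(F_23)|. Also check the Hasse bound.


Affine points = {(0, 6), (0, 17), (1, 0), (2, 4), (2, 19), (9, 8), (9, 15), (12, 3), (12, 20), (13, 2), (13, 21), (14, 10), (14, 13), (15, 2), (15, 21), (18, 2), (18, 21), (22, 7), (22, 16)}; affine count = 19; |E(F_23)| = 20.

Discriminant check: Δ ∝ 4a³ + 27b² = 4·9³ + 27·13² = 4·729 + 27·169 ≡ 4 (mod 23). Nonzero ⇒ E is nonsingular.
For each x ∈ F_23, compute rhs = x³ + 9·x + 13 mod 23, then count y ∈ F_23 with y² ≡ rhs.
  x = 0: rhs = 13, matching y values: 6, 17 (2 points).
  x = 1: rhs = 0, matching y values: 0 (1 points).
  x = 2: rhs = 16, matching y values: 4, 19 (2 points).
  x = 3: rhs = 21, matching y values: none (0 points).
  x = 4: rhs = 21, matching y values: none (0 points).
  x = 5: rhs = 22, matching y values: none (0 points).
  x = 6: rhs = 7, matching y values: none (0 points).
  x = 7: rhs = 5, matching y values: none (0 points).
  x = 8: rhs = 22, matching y values: none (0 points).
  x = 9: rhs = 18, matching y values: 8, 15 (2 points).
  x = 10: rhs = 22, matching y values: none (0 points).
  x = 11: rhs = 17, matching y values: none (0 points).
  x = 12: rhs = 9, matching y values: 3, 20 (2 points).
  x = 13: rhs = 4, matching y values: 2, 21 (2 points).
  x = 14: rhs = 8, matching y values: 10, 13 (2 points).
  x = 15: rhs = 4, matching y values: 2, 21 (2 points).
  x = 16: rhs = 21, matching y values: none (0 points).
  x = 17: rhs = 19, matching y values: none (0 points).
  x = 18: rhs = 4, matching y values: 2, 21 (2 points).
  x = 19: rhs = 5, matching y values: none (0 points).
  x = 20: rhs = 5, matching y values: none (0 points).
  x = 21: rhs = 10, matching y values: none (0 points).
  x = 22: rhs = 3, matching y values: 7, 16 (2 points).
Total affine count: 19.
Full point count |E(F_23)| = 19 + 1 = 20.
Hasse bound: |20 − (23+1)| = |-4| = 4 ≤ 2√23 ≈ 9.5917 ✓.


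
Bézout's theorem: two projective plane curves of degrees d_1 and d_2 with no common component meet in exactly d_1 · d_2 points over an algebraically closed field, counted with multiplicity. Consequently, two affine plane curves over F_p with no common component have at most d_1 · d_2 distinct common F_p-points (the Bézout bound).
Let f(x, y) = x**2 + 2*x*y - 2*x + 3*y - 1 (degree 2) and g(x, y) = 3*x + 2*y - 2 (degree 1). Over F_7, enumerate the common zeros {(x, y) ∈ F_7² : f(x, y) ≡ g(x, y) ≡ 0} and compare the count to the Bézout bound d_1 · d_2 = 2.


Common zeros: ∅; count = 0; Bézout bound = 2.

deg(f) = 2, deg(g) = 1, so Bézout bound = 2.
Scan x ∈ F_7. For each x, list the y ∈ F_7 with f(x, y) ≡ 0 and those with g(x, y) ≡ 0 (mod 7); the common zeros in that column are the intersection.
  x = 0: f ≡ 0 at y ∈ {5}; g ≡ 0 at y ∈ {1}; common: ∅.
  x = 1: f ≡ 0 at y ∈ {6}; g ≡ 0 at y ∈ {3}; common: ∅.
  x = 2: f ≡ 0 at y ∈ ∅; g ≡ 0 at y ∈ {5}; common: ∅.
  x = 3: f ≡ 0 at y ∈ {6}; g ≡ 0 at y ∈ {0}; common: ∅.
  x = 4: f ≡ 0 at y ∈ {0}; g ≡ 0 at y ∈ {2}; common: ∅.
  x = 5: f ≡ 0 at y ∈ {0}; g ≡ 0 at y ∈ {4}; common: ∅.
  x = 6: f ≡ 0 at y ∈ {5}; g ≡ 0 at y ∈ {6}; common: ∅.
Collecting: common zeros = ∅, so the count is 0.
Comparison with the Bézout bound: 0 ≤ 2 = deg(f)·deg(g), as expected for curves with no common component (the affine F_7-count falls short of the bound because intersections may lie at infinity, over extension fields, or carry multiplicity).


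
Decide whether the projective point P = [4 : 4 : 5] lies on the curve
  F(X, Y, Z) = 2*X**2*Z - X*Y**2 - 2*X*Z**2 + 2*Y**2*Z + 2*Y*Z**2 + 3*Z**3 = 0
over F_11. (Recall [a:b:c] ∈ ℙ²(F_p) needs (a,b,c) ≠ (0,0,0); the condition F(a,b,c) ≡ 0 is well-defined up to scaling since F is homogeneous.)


F(4,4,5) ≡ 4 (mod 11); P is NOT on the curve.

Evaluate F(4, 4, 5) term-by-term (mod 11).
  2*X**2*Z ↦ 2·16·1·5 = 160
  -X*Y**2 ↦ -1·4·16·1 = -64
  -2*X*Z**2 ↦ -2·4·1·25 = -200
  2*Y**2*Z ↦ 2·1·16·5 = 160
  2*Y*Z**2 ↦ 2·1·4·25 = 200
  3*Z**3 ↦ 3·1·1·125 = 375
Sum: F(4, 4, 5) = (160) + (-64) + (-200) + (160) + (200) + (375) = 631.
Reducing mod 11: 631 ≡ 4 (mod 11).
Since F(a, b, c) ≡ 4 ≠ 0 (mod 11), P does NOT lie on the curve.


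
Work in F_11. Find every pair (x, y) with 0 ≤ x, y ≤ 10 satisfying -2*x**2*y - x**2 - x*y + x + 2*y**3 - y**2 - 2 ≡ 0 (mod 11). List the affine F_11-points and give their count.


Affine F_11-points: {(0, 4), (0, 9), (2, 3), (4, 3), (5, 0), (5, 6), (6, 2), (7, 0), (7, 2), (7, 4), (9, 5), (9, 6), (10, 9)}; count = 13.

For each of the 121 pairs (x, y) ∈ F_11², evaluate f(x, y) mod 11. Record the zeros.
  x = 0: [0↦9, 1↦10, 2↦10, 3↦10, 4↦0, 5↦3, 6↦9, 7↦8, 8↦1, 9↦0, 10↦6]  zeros at y ∈ {4, 9}
  x = 1: [0↦9, 1↦7, 2↦4, 3↦1, 4↦10, 5↦10, 6↦2, 7↦9, 8↦10, 9↦6, 10↦9]  zeros at y ∈ ∅
  x = 2: [0↦7, 1↦9, 2↦10, 3↦0, 4↦2, 5↦6, 6↦2, 7↦2, 8↦7, 9↦7, 10↦3]  zeros at y ∈ {3}
  x = 3: [0↦3, 1↦5, 2↦6, 3↦7, 4↦9, 5↦2, 6↦9, 7↦9, 8↦3, 9↦3, 10↦10]  zeros at y ∈ ∅
  x = 4: [0↦8, 1↦6, 2↦3, 3↦0, 4↦9, 5↦9, 6↦1, 7↦8, 8↦9, 9↦5, 10↦8]  zeros at y ∈ {3}
  x = 5: [0↦0, 1↦1, 2↦1, 3↦1, 4↦2, 5↦5, 6↦0, 7↦10, 8↦3, 9↦2, 10↦8]  zeros at y ∈ {0, 6}
  x = 6: [0↦1, 1↦1, 2↦0, 3↦10, 4↦10, 5↦1, 6↦6, 7↦4, 8↦7, 9↦5, 10↦10]  zeros at y ∈ {2}
  x = 7: [0↦0, 1↦6, 2↦0, 3↦5, 4↦0, 5↦8, 6↦8, 7↦1, 8↦10, 9↦3, 10↦3]  zeros at y ∈ {0, 2, 4}
  x = 8: [0↦8, 1↦5, 2↦1, 3↦8, 4↦5, 5↦4, 6↦6, 7↦1, 8↦1, 9↦7, 10↦9]  zeros at y ∈ ∅
  x = 9: [0↦3, 1↦9, 2↦3, 3↦8, 4↦3, 5↦0, 6↦0, 7↦4, 8↦2, 9↦6, 10↦6]  zeros at y ∈ {5, 6}
  x = 10: [0↦7, 1↦7, 2↦6, 3↦5, 4↦5, 5↦7, 6↦1, 7↦10, 8↦2, 9↦0, 10↦5]  zeros at y ∈ {9}
Collecting zeros: affine points = {(0, 4), (0, 9), (2, 3), (4, 3), (5, 0), (5, 6), (6, 2), (7, 0), (7, 2), (7, 4), (9, 5), (9, 6), (10, 9)}.
Total count |C(F_11)_aff| = 13.


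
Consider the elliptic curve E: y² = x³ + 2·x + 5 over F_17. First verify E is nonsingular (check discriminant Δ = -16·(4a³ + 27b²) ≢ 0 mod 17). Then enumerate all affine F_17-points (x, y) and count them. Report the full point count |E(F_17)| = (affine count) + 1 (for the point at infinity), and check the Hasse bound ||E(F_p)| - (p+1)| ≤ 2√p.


Affine points = {(1, 5), (1, 12), (2, 0), (3, 2), (3, 15), (4, 3), (4, 14), (5, 2), (5, 15), (9, 2), (9, 15), (11, 7), (11, 10), (13, 1), (13, 16), (16, 6), (16, 11)}; affine count = 17; |E(F_17)| = 18.

Discriminant check: Δ ∝ 4a³ + 27b² = 4·2³ + 27·5² = 4·8 + 27·25 ≡ 10 (mod 17). Nonzero ⇒ E is nonsingular.
For each x ∈ F_17, compute rhs = x³ + 2·x + 5 mod 17, then count y ∈ F_17 with y² ≡ rhs.
  x = 0: rhs = 5, matching y values: none (0 points).
  x = 1: rhs = 8, matching y values: 5, 12 (2 points).
  x = 2: rhs = 0, matching y values: 0 (1 points).
  x = 3: rhs = 4, matching y values: 2, 15 (2 points).
  x = 4: rhs = 9, matching y values: 3, 14 (2 points).
  x = 5: rhs = 4, matching y values: 2, 15 (2 points).
  x = 6: rhs = 12, matching y values: none (0 points).
  x = 7: rhs = 5, matching y values: none (0 points).
  x = 8: rhs = 6, matching y values: none (0 points).
  x = 9: rhs = 4, matching y values: 2, 15 (2 points).
  x = 10: rhs = 5, matching y values: none (0 points).
  x = 11: rhs = 15, matching y values: 7, 10 (2 points).
  x = 12: rhs = 6, matching y values: none (0 points).
  x = 13: rhs = 1, matching y values: 1, 16 (2 points).
  x = 14: rhs = 6, matching y values: none (0 points).
  x = 15: rhs = 10, matching y values: none (0 points).
  x = 16: rhs = 2, matching y values: 6, 11 (2 points).
Total affine count: 17.
Full point count |E(F_17)| = 17 + 1 = 18.
Hasse bound: |18 − (17+1)| = |0| = 0 ≤ 2√17 ≈ 8.2462 ✓.


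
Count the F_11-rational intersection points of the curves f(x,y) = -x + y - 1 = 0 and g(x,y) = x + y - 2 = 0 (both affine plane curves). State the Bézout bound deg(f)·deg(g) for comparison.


Common zeros: {(6, 7)}; count = 1; Bézout bound = 1.

deg(f) = 1, deg(g) = 1, so Bézout bound = 1.
Scan x ∈ F_11. For each x, list the y ∈ F_11 with f(x, y) ≡ 0 and those with g(x, y) ≡ 0 (mod 11); the common zeros in that column are the intersection.
  x = 0: f ≡ 0 at y ∈ {1}; g ≡ 0 at y ∈ {2}; common: ∅.
  x = 1: f ≡ 0 at y ∈ {2}; g ≡ 0 at y ∈ {1}; common: ∅.
  x = 2: f ≡ 0 at y ∈ {3}; g ≡ 0 at y ∈ {0}; common: ∅.
  x = 3: f ≡ 0 at y ∈ {4}; g ≡ 0 at y ∈ {10}; common: ∅.
  x = 4: f ≡ 0 at y ∈ {5}; g ≡ 0 at y ∈ {9}; common: ∅.
  x = 5: f ≡ 0 at y ∈ {6}; g ≡ 0 at y ∈ {8}; common: ∅.
  x = 6: f ≡ 0 at y ∈ {7}; g ≡ 0 at y ∈ {7}; common: {7}.
  x = 7: f ≡ 0 at y ∈ {8}; g ≡ 0 at y ∈ {6}; common: ∅.
  x = 8: f ≡ 0 at y ∈ {9}; g ≡ 0 at y ∈ {5}; common: ∅.
  x = 9: f ≡ 0 at y ∈ {10}; g ≡ 0 at y ∈ {4}; common: ∅.
  x = 10: f ≡ 0 at y ∈ {0}; g ≡ 0 at y ∈ {3}; common: ∅.
Collecting: common zeros = {(6, 7)}, so the count is 1.
Comparison with the Bézout bound: 1 ≤ 1 = deg(f)·deg(g), as expected for curves with no common component (the bound is attained).


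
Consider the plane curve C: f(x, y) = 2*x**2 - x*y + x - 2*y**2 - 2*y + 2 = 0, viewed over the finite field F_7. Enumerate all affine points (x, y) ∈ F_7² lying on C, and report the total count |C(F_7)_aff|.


Affine F_7-points: {(1, 1), (2, 6), (4, 5), (4, 6), (5, 2), (5, 5), (6, 1), (6, 2)}; count = 8.

For each of the 49 pairs (x, y) ∈ F_7², evaluate f(x, y) mod 7. Record the zeros.
  x = 0: [0↦2, 1↦5, 2↦4, 3↦6, 4↦4, 5↦5, 6↦2]  zeros at y ∈ ∅
  x = 1: [0↦5, 1↦0, 2↦5, 3↦6, 4↦3, 5↦3, 6↦6]  zeros at y ∈ {1}
  x = 2: [0↦5, 1↦6, 2↦3, 3↦3, 4↦6, 5↦5, 6↦0]  zeros at y ∈ {6}
  x = 3: [0↦2, 1↦2, 2↦5, 3↦4, 4↦6, 5↦4, 6↦5]  zeros at y ∈ ∅
  x = 4: [0↦3, 1↦2, 2↦4, 3↦2, 4↦3, 5↦0, 6↦0]  zeros at y ∈ {5, 6}
  x = 5: [0↦1, 1↦6, 2↦0, 3↦4, 4↦4, 5↦0, 6↦6]  zeros at y ∈ {2, 5}
  x = 6: [0↦3, 1↦0, 2↦0, 3↦3, 4↦2, 5↦4, 6↦2]  zeros at y ∈ {1, 2}
Collecting zeros: affine points = {(1, 1), (2, 6), (4, 5), (4, 6), (5, 2), (5, 5), (6, 1), (6, 2)}.
Total count |C(F_7)_aff| = 8.


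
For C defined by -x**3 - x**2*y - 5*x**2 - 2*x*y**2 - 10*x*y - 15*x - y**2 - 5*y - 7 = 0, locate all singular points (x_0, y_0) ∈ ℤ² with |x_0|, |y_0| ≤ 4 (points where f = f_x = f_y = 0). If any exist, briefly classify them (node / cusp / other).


Singular points: {(-1, -2)}; classification: cusp.

Compute partial derivatives:
  f_x = -3*x**2 - 2*x*y - 10*x - 2*y**2 - 10*y - 15.
  f_y = -x**2 - 4*x*y - 10*x - 2*y - 5.
Scan x_0 ∈ {−4, ..., 4}. For each x_0, f_y(x_0, y) is a polynomial in y; find its integer roots y ∈ {−4, ..., 4}, then test f_x and f at those candidates.
  x = -4: f_y(-4, y) = 14*y + 19; no integer root y with |y| ≤ 4.
  x = -3: f_y(-3, y) = 10*y + 16; no integer root y with |y| ≤ 4.
  x = -2: f_y(-2, y) = 6*y + 11; no integer root y with |y| ≤ 4.
  x = -1: f_y(-1, y) = 2*y + 4; vanishes at y ∈ {-2}. (-1, -2): f_x = 0, f = 0 — SINGULAR.
  x = 0: f_y(0, y) = -2*y - 5; no integer root y with |y| ≤ 4.
  x = 1: f_y(1, y) = -6*y - 16; no integer root y with |y| ≤ 4.
  x = 2: f_y(2, y) = -10*y - 29; no integer root y with |y| ≤ 4.
  x = 3: f_y(3, y) = -14*y - 44; no integer root y with |y| ≤ 4.
  x = 4: f_y(4, y) = -18*y - 61; no integer root y with |y| ≤ 4.
Only singular point on the grid: (-1, -2).
Classify: substitute x = -1 + u, y = -2 + v and expand: f = -u**3 - u**2*v - 2*u*v**2 + v**2.
No constant or linear terms (consistent with a singular point). Quadratic part: v**2. Cubic part: -u**3 - u**2*v - 2*u*v**2.
The quadratic part v**2 is a perfect square, so there is a single (double) tangent line v = 0, i.e. y = -2. Restricting the cubic part to that line (v = 0) leaves -u**3 ≠ 0, so f is not divisible by v and the branch is v² ≈ u**3 to lowest order — this is a cusp.
Classification: cusp.


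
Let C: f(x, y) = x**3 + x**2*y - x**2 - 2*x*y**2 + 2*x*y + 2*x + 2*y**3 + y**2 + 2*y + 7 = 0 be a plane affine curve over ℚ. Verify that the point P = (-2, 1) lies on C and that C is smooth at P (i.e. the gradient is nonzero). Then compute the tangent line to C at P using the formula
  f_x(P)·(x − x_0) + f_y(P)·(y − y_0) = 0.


Tangent line at P: 14*x + 18*y + 10 = 0.

Step 1: f(-2, 1) = 0, so P lies on C.
Step 2: partial derivatives
  f_x(x, y) = 3*x**2 + 2*x*y - 2*x - 2*y**2 + 2*y + 2, f_y(x, y) = x**2 - 4*x*y + 2*x + 6*y**2 + 2*y + 2.
  f_x(P) = 14, f_y(P) = 18 (gradient nonzero, so P is smooth).
Step 3: tangent line at P: 14·(x − -2) + 18·(y − 1) = 0.
Expanding: 14*x + 18*y + 10 = 0.


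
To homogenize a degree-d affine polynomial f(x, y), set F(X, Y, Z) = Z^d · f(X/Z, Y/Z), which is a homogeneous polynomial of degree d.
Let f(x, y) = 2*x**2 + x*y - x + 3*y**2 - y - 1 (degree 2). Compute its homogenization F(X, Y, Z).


F(X, Y, Z) = 2*X**2 + X*Y - X*Z + 3*Y**2 - Y*Z - Z**2

deg(f) = 2.
Substitute x = X/Z, y = Y/Z into f, then multiply by Z^2.
  monomial 2·x^2·y^0 ↦ 2·X^2·Y^0·Z^0.
  monomial 1·x^1·y^1 ↦ 1·X^1·Y^1·Z^0.
  monomial -1·x^1·y^0 ↦ -1·X^1·Y^0·Z^1.
  monomial 3·x^0·y^2 ↦ 3·X^0·Y^2·Z^0.
  monomial -1·x^0·y^1 ↦ -1·X^0·Y^1·Z^1.
  monomial -1·x^0·y^0 ↦ -1·X^0·Y^0·Z^2.
Collecting: F(X, Y, Z) = 2*X**2 + X*Y - X*Z + 3*Y**2 - Y*Z - Z**2.


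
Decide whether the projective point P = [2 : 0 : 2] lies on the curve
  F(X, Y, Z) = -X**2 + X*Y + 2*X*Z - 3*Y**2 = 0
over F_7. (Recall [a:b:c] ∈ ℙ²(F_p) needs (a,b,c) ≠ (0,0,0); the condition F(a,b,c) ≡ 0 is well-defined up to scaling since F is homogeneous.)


F(2,0,2) ≡ 4 (mod 7); P is NOT on the curve.

Evaluate F(2, 0, 2) term-by-term (mod 7).
  -X**2 ↦ -1·4·1·1 = -4
  X*Y ↦ 1·2·0·1 = 0
  2*X*Z ↦ 2·2·1·2 = 8
  -3*Y**2 ↦ -3·1·0·1 = 0
Sum: F(2, 0, 2) = (-4) + (0) + (8) + (0) = 4.
Reducing mod 7: 4 ≡ 4 (mod 7).
Since F(a, b, c) ≡ 4 ≠ 0 (mod 7), P does NOT lie on the curve.


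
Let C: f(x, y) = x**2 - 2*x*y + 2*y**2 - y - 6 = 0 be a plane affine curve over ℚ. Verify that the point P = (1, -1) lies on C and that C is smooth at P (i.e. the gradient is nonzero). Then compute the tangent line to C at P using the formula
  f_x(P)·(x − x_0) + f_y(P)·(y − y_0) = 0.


Tangent line at P: 4*x - 7*y - 11 = 0.

Step 1: f(1, -1) = 0, so P lies on C.
Step 2: partial derivatives
  f_x(x, y) = 2*x - 2*y, f_y(x, y) = -2*x + 4*y - 1.
  f_x(P) = 4, f_y(P) = -7 (gradient nonzero, so P is smooth).
Step 3: tangent line at P: 4·(x − 1) + -7·(y − -1) = 0.
Expanding: 4*x - 7*y - 11 = 0.


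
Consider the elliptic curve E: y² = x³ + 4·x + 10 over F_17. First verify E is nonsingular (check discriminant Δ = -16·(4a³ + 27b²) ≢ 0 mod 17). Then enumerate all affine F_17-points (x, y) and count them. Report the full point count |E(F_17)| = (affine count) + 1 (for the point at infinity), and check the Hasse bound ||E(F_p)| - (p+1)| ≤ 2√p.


Affine points = {(1, 7), (1, 10), (2, 3), (2, 14), (3, 7), (3, 10), (5, 6), (5, 11), (10, 8), (10, 9), (11, 5), (11, 12), (12, 1), (12, 16), (13, 7), (13, 10)}; affine count = 16; |E(F_17)| = 17.

Discriminant check: Δ ∝ 4a³ + 27b² = 4·4³ + 27·10² = 4·64 + 27·100 ≡ 15 (mod 17). Nonzero ⇒ E is nonsingular.
For each x ∈ F_17, compute rhs = x³ + 4·x + 10 mod 17, then count y ∈ F_17 with y² ≡ rhs.
  x = 0: rhs = 10, matching y values: none (0 points).
  x = 1: rhs = 15, matching y values: 7, 10 (2 points).
  x = 2: rhs = 9, matching y values: 3, 14 (2 points).
  x = 3: rhs = 15, matching y values: 7, 10 (2 points).
  x = 4: rhs = 5, matching y values: none (0 points).
  x = 5: rhs = 2, matching y values: 6, 11 (2 points).
  x = 6: rhs = 12, matching y values: none (0 points).
  x = 7: rhs = 7, matching y values: none (0 points).
  x = 8: rhs = 10, matching y values: none (0 points).
  x = 9: rhs = 10, matching y values: none (0 points).
  x = 10: rhs = 13, matching y values: 8, 9 (2 points).
  x = 11: rhs = 8, matching y values: 5, 12 (2 points).
  x = 12: rhs = 1, matching y values: 1, 16 (2 points).
  x = 13: rhs = 15, matching y values: 7, 10 (2 points).
  x = 14: rhs = 5, matching y values: none (0 points).
  x = 15: rhs = 11, matching y values: none (0 points).
  x = 16: rhs = 5, matching y values: none (0 points).
Total affine count: 16.
Full point count |E(F_17)| = 16 + 1 = 17.
Hasse bound: |17 − (17+1)| = |-1| = 1 ≤ 2√17 ≈ 8.2462 ✓.


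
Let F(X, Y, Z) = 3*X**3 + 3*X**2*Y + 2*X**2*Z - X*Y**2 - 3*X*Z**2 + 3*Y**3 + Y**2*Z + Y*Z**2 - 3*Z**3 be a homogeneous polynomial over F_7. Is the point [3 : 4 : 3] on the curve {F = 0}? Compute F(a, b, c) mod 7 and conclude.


F(3,4,3) ≡ 1 (mod 7); P is NOT on the curve.

Evaluate F(3, 4, 3) term-by-term (mod 7).
  3*X**3 ↦ 3·27·1·1 = 81
  3*X**2*Y ↦ 3·9·4·1 = 108
  2*X**2*Z ↦ 2·9·1·3 = 54
  -X*Y**2 ↦ -1·3·16·1 = -48
  -3*X*Z**2 ↦ -3·3·1·9 = -81
  3*Y**3 ↦ 3·1·64·1 = 192
  Y**2*Z ↦ 1·1·16·3 = 48
  Y*Z**2 ↦ 1·1·4·9 = 36
  -3*Z**3 ↦ -3·1·1·27 = -81
Sum: F(3, 4, 3) = (81) + (108) + (54) + (-48) + (-81) + (192) + (48) + (36) + (-81) = 309.
Reducing mod 7: 309 ≡ 1 (mod 7).
Since F(a, b, c) ≡ 1 ≠ 0 (mod 7), P does NOT lie on the curve.


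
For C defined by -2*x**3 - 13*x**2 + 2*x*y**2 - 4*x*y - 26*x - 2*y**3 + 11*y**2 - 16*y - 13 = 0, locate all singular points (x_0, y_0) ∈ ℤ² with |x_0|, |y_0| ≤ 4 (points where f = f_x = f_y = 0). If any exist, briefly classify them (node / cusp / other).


Singular points: {(-2, 1)}; classification: node.

Compute partial derivatives:
  f_x = -6*x**2 - 26*x + 2*y**2 - 4*y - 26.
  f_y = 4*x*y - 4*x - 6*y**2 + 22*y - 16.
Scan x_0 ∈ {−4, ..., 4}. For each x_0, f_y(x_0, y) is a polynomial in y; find its integer roots y ∈ {−4, ..., 4}, then test f_x and f at those candidates.
  x = -4: f_y(-4, y) = -6*y**2 + 6*y; vanishes at y ∈ {0, 1}. (-4, 0): f_x = -18 ≠ 0; (-4, 1): f_x = -20 ≠ 0.
  x = -3: f_y(-3, y) = -6*y**2 + 10*y - 4; vanishes at y ∈ {1}. (-3, 1): f_x = -4 ≠ 0.
  x = -2: f_y(-2, y) = -6*y**2 + 14*y - 8; vanishes at y ∈ {1}. (-2, 1): f_x = 0, f = 0 — SINGULAR.
  x = -1: f_y(-1, y) = -6*y**2 + 18*y - 12; vanishes at y ∈ {1, 2}. (-1, 1): f_x = -8 ≠ 0; (-1, 2): f_x = -6 ≠ 0.
  x = 0: f_y(0, y) = -6*y**2 + 22*y - 16; vanishes at y ∈ {1}. (0, 1): f_x = -28 ≠ 0.
  x = 1: f_y(1, y) = -6*y**2 + 26*y - 20; vanishes at y ∈ {1}. (1, 1): f_x = -60 ≠ 0.
  x = 2: f_y(2, y) = -6*y**2 + 30*y - 24; vanishes at y ∈ {1, 4}. (2, 1): f_x = -104 ≠ 0; (2, 4): f_x = -86 ≠ 0.
  x = 3: f_y(3, y) = -6*y**2 + 34*y - 28; vanishes at y ∈ {1}. (3, 1): f_x = -160 ≠ 0.
  x = 4: f_y(4, y) = -6*y**2 + 38*y - 32; vanishes at y ∈ {1}. (4, 1): f_x = -228 ≠ 0.
Only singular point on the grid: (-2, 1).
Classify: substitute x = -2 + u, y = 1 + v and expand: f = -2*u**3 - u**2 + 2*u*v**2 - 2*v**3 + v**2.
No constant or linear terms (consistent with a singular point). Quadratic part: -u**2 + v**2. Cubic part: -2*u**3 + 2*u*v**2 - 2*v**3.
The quadratic part v**2 - u**2 = (v − u)(v + u) splits into two distinct linear factors, so there are two distinct tangent lines y − 1 = ±(x − -2) — this is a node (ordinary double point).
Classification: node.
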